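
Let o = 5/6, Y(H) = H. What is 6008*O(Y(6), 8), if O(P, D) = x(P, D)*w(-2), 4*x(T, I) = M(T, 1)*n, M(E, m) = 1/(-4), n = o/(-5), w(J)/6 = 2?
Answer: 751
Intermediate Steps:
w(J) = 12 (w(J) = 6*2 = 12)
o = 5/6 (o = 5*(1/6) = 5/6 ≈ 0.83333)
n = -1/6 (n = (5/6)/(-5) = (5/6)*(-1/5) = -1/6 ≈ -0.16667)
M(E, m) = -1/4
x(T, I) = 1/96 (x(T, I) = (-1/4*(-1/6))/4 = (1/4)*(1/24) = 1/96)
O(P, D) = 1/8 (O(P, D) = (1/96)*12 = 1/8)
6008*O(Y(6), 8) = 6008*(1/8) = 751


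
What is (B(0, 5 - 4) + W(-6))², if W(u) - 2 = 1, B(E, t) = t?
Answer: 16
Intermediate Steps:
W(u) = 3 (W(u) = 2 + 1 = 3)
(B(0, 5 - 4) + W(-6))² = ((5 - 4) + 3)² = (1 + 3)² = 4² = 16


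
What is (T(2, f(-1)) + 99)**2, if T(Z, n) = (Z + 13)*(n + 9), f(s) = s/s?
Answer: 62001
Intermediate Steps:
f(s) = 1
T(Z, n) = (9 + n)*(13 + Z) (T(Z, n) = (13 + Z)*(9 + n) = (9 + n)*(13 + Z))
(T(2, f(-1)) + 99)**2 = ((117 + 9*2 + 13*1 + 2*1) + 99)**2 = ((117 + 18 + 13 + 2) + 99)**2 = (150 + 99)**2 = 249**2 = 62001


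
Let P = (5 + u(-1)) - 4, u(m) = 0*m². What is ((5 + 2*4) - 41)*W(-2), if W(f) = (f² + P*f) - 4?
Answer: 56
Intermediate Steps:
u(m) = 0
P = 1 (P = (5 + 0) - 4 = 5 - 4 = 1)
W(f) = -4 + f + f² (W(f) = (f² + 1*f) - 4 = (f² + f) - 4 = (f + f²) - 4 = -4 + f + f²)
((5 + 2*4) - 41)*W(-2) = ((5 + 2*4) - 41)*(-4 - 2 + (-2)²) = ((5 + 8) - 41)*(-4 - 2 + 4) = (13 - 41)*(-2) = -28*(-2) = 56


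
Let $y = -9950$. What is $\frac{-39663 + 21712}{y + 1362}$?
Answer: $\frac{17951}{8588} \approx 2.0902$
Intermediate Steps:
$\frac{-39663 + 21712}{y + 1362} = \frac{-39663 + 21712}{-9950 + 1362} = - \frac{17951}{-8588} = \left(-17951\right) \left(- \frac{1}{8588}\right) = \frac{17951}{8588}$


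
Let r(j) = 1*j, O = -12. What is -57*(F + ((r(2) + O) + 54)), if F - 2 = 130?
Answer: -10032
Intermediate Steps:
r(j) = j
F = 132 (F = 2 + 130 = 132)
-57*(F + ((r(2) + O) + 54)) = -57*(132 + ((2 - 12) + 54)) = -57*(132 + (-10 + 54)) = -57*(132 + 44) = -57*176 = -10032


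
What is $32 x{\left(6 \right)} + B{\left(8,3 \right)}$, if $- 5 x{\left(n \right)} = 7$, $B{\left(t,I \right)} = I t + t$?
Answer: $- \frac{64}{5} \approx -12.8$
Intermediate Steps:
$B{\left(t,I \right)} = t + I t$
$x{\left(n \right)} = - \frac{7}{5}$ ($x{\left(n \right)} = \left(- \frac{1}{5}\right) 7 = - \frac{7}{5}$)
$32 x{\left(6 \right)} + B{\left(8,3 \right)} = 32 \left(- \frac{7}{5}\right) + 8 \left(1 + 3\right) = - \frac{224}{5} + 8 \cdot 4 = - \frac{224}{5} + 32 = - \frac{64}{5}$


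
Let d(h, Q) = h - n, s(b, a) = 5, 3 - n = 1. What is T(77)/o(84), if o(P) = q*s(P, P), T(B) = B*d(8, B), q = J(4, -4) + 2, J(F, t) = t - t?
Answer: 231/5 ≈ 46.200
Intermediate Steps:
n = 2 (n = 3 - 1*1 = 3 - 1 = 2)
J(F, t) = 0
d(h, Q) = -2 + h (d(h, Q) = h - 1*2 = h - 2 = -2 + h)
q = 2 (q = 0 + 2 = 2)
T(B) = 6*B (T(B) = B*(-2 + 8) = B*6 = 6*B)
o(P) = 10 (o(P) = 2*5 = 10)
T(77)/o(84) = (6*77)/10 = 462*(⅒) = 231/5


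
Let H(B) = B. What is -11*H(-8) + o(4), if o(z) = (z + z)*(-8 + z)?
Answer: 56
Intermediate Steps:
o(z) = 2*z*(-8 + z) (o(z) = (2*z)*(-8 + z) = 2*z*(-8 + z))
-11*H(-8) + o(4) = -11*(-8) + 2*4*(-8 + 4) = 88 + 2*4*(-4) = 88 - 32 = 56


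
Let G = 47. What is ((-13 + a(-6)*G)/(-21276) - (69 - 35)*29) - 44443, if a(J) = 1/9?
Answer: -4349463283/95742 ≈ -45429.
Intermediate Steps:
a(J) = ⅑
((-13 + a(-6)*G)/(-21276) - (69 - 35)*29) - 44443 = ((-13 + (⅑)*47)/(-21276) - (69 - 35)*29) - 44443 = ((-13 + 47/9)*(-1/21276) - 34*29) - 44443 = (-70/9*(-1/21276) - 1*986) - 44443 = (35/95742 - 986) - 44443 = -94401577/95742 - 44443 = -4349463283/95742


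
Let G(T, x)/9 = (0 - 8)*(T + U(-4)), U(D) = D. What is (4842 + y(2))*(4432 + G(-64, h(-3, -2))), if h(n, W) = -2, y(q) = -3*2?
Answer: 45110208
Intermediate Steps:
y(q) = -6
G(T, x) = 288 - 72*T (G(T, x) = 9*((0 - 8)*(T - 4)) = 9*(-8*(-4 + T)) = 9*(32 - 8*T) = 288 - 72*T)
(4842 + y(2))*(4432 + G(-64, h(-3, -2))) = (4842 - 6)*(4432 + (288 - 72*(-64))) = 4836*(4432 + (288 + 4608)) = 4836*(4432 + 4896) = 4836*9328 = 45110208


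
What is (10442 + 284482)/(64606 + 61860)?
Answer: 147462/63233 ≈ 2.3320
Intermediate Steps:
(10442 + 284482)/(64606 + 61860) = 294924/126466 = 294924*(1/126466) = 147462/63233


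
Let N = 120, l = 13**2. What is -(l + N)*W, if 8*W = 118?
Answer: -17051/4 ≈ -4262.8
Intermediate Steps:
l = 169
W = 59/4 (W = (1/8)*118 = 59/4 ≈ 14.750)
-(l + N)*W = -(169 + 120)*59/4 = -289*59/4 = -1*17051/4 = -17051/4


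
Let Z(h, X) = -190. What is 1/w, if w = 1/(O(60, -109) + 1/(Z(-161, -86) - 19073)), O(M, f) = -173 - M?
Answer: -4488280/19263 ≈ -233.00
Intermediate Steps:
w = -19263/4488280 (w = 1/((-173 - 1*60) + 1/(-190 - 19073)) = 1/((-173 - 60) + 1/(-19263)) = 1/(-233 - 1/19263) = 1/(-4488280/19263) = -19263/4488280 ≈ -0.0042918)
1/w = 1/(-19263/4488280) = -4488280/19263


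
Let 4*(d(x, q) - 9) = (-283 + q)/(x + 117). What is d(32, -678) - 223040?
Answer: -132927437/596 ≈ -2.2303e+5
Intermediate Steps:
d(x, q) = 9 + (-283 + q)/(4*(117 + x)) (d(x, q) = 9 + ((-283 + q)/(x + 117))/4 = 9 + ((-283 + q)/(117 + x))/4 = 9 + (-283 + q)/(4*(117 + x)))
d(32, -678) - 223040 = (3929 - 678 + 36*32)/(4*(117 + 32)) - 223040 = (¼)*(3929 - 678 + 1152)/149 - 223040 = (¼)*(1/149)*4403 - 223040 = 4403/596 - 223040 = -132927437/596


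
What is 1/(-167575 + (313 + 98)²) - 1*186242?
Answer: -250681731/1346 ≈ -1.8624e+5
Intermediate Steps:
1/(-167575 + (313 + 98)²) - 1*186242 = 1/(-167575 + 411²) - 186242 = 1/(-167575 + 168921) - 186242 = 1/1346 - 186242 = -250681731/1346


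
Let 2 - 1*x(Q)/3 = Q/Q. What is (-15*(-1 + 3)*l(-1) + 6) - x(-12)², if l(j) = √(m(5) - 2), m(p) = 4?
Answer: -3 - 30*√2 ≈ -45.426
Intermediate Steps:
x(Q) = 3 (x(Q) = 6 - 3*Q/Q = 6 - 3*1 = 6 - 3 = 3)
l(j) = √2 (l(j) = √(4 - 2) = √2)
(-15*(-1 + 3)*l(-1) + 6) - x(-12)² = (-15*(-1 + 3)*√2 + 6) - 1*3² = (-30*√2 + 6) - 1*9 = (-30*√2 + 6) - 9 = (6 - 30*√2) - 9 = -3 - 30*√2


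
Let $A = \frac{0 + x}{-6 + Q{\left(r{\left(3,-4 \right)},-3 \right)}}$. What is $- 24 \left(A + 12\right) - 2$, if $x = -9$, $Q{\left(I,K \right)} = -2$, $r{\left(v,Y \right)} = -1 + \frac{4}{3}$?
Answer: $-317$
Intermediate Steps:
$r{\left(v,Y \right)} = \frac{1}{3}$ ($r{\left(v,Y \right)} = -1 + 4 \cdot \frac{1}{3} = -1 + \frac{4}{3} = \frac{1}{3}$)
$A = \frac{9}{8}$ ($A = \frac{0 - 9}{-6 - 2} = - \frac{9}{-8} = \left(-9\right) \left(- \frac{1}{8}\right) = \frac{9}{8} \approx 1.125$)
$- 24 \left(A + 12\right) - 2 = - 24 \left(\frac{9}{8} + 12\right) - 2 = \left(-24\right) \frac{105}{8} - 2 = -315 - 2 = -317$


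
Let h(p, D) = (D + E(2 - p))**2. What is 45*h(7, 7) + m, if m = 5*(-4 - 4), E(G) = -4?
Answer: 365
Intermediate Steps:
m = -40 (m = 5*(-8) = -40)
h(p, D) = (-4 + D)**2 (h(p, D) = (D - 4)**2 = (-4 + D)**2)
45*h(7, 7) + m = 45*(-4 + 7)**2 - 40 = 45*3**2 - 40 = 45*9 - 40 = 405 - 40 = 365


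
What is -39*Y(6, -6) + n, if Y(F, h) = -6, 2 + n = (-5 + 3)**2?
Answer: 236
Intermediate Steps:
n = 2 (n = -2 + (-5 + 3)**2 = -2 + (-2)**2 = -2 + 4 = 2)
-39*Y(6, -6) + n = -39*(-6) + 2 = 234 + 2 = 236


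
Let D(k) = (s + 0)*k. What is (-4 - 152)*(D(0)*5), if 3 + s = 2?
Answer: 0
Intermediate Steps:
s = -1 (s = -3 + 2 = -1)
D(k) = -k (D(k) = (-1 + 0)*k = -k)
(-4 - 152)*(D(0)*5) = (-4 - 152)*(-1*0*5) = -0*5 = -156*0 = 0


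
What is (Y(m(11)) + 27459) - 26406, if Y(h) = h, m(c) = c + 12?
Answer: 1076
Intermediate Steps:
m(c) = 12 + c
(Y(m(11)) + 27459) - 26406 = ((12 + 11) + 27459) - 26406 = (23 + 27459) - 26406 = 27482 - 26406 = 1076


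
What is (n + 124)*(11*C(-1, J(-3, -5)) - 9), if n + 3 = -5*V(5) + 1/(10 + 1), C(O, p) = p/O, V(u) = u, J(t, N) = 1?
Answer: -21140/11 ≈ -1921.8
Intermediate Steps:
n = -307/11 (n = -3 + (-5*5 + 1/(10 + 1)) = -3 + (-25 + 1/11) = -3 - 274/11 = -307/11 ≈ -27.909)
(n + 124)*(11*C(-1, J(-3, -5)) - 9) = (-307/11 + 124)*(11*(1/(-1)) - 9) = 1057*(11*(1*(-1)) - 9)/11 = 1057*(11*(-1) - 9)/11 = 1057*(-11 - 9)/11 = (1057/11)*(-20) = -21140/11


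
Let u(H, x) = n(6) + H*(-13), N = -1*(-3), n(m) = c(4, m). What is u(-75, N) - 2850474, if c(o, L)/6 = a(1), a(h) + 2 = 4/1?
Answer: -2849487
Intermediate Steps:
a(h) = 2 (a(h) = -2 + 4/1 = -2 + 4*1 = -2 + 4 = 2)
c(o, L) = 12 (c(o, L) = 6*2 = 12)
n(m) = 12
N = 3
u(H, x) = 12 - 13*H (u(H, x) = 12 + H*(-13) = 12 - 13*H)
u(-75, N) - 2850474 = (12 - 13*(-75)) - 2850474 = (12 + 975) - 2850474 = 987 - 2850474 = -2849487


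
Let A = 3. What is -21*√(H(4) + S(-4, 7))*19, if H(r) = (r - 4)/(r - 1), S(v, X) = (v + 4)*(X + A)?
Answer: 0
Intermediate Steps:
S(v, X) = (3 + X)*(4 + v) (S(v, X) = (v + 4)*(X + 3) = (4 + v)*(3 + X) = (3 + X)*(4 + v))
H(r) = (-4 + r)/(-1 + r)
-21*√(H(4) + S(-4, 7))*19 = -21*√((-4 + 4)/(-1 + 4) + (12 + 3*(-4) + 4*7 + 7*(-4)))*19 = -21*√(0/3 + (12 - 12 + 28 - 28))*19 = -21*√((⅓)*0 + 0)*19 = -21*√(0 + 0)*19 = -21*√0*19 = -21*0*19 = 0*19 = 0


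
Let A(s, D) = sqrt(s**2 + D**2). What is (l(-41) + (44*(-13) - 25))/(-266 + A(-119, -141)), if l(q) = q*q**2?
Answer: 9245894/18357 + 34759*sqrt(34042)/18357 ≈ 853.03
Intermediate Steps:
A(s, D) = sqrt(D**2 + s**2)
l(q) = q**3
(l(-41) + (44*(-13) - 25))/(-266 + A(-119, -141)) = ((-41)**3 + (44*(-13) - 25))/(-266 + sqrt((-141)**2 + (-119)**2)) = (-68921 + (-572 - 25))/(-266 + sqrt(19881 + 14161)) = (-68921 - 597)/(-266 + sqrt(34042)) = -69518/(-266 + sqrt(34042))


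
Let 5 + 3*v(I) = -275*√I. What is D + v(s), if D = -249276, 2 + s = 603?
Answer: -747833/3 - 275*√601/3 ≈ -2.5153e+5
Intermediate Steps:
s = 601 (s = -2 + 603 = 601)
v(I) = -5/3 - 275*√I/3 (v(I) = -5/3 + (-275*√I)/3 = -5/3 - 275*√I/3)
D + v(s) = -249276 + (-5/3 - 275*√601/3) = -747833/3 - 275*√601/3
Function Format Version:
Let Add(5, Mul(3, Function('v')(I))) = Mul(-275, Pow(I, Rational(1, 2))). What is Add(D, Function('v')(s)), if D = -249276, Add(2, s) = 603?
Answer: Add(Rational(-747833, 3), Mul(Rational(-275, 3), Pow(601, Rational(1, 2)))) ≈ -2.5153e+5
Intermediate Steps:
s = 601 (s = Add(-2, 603) = 601)
Function('v')(I) = Add(Rational(-5, 3), Mul(Rational(-275, 3), Pow(I, Rational(1, 2)))) (Function('v')(I) = Add(Rational(-5, 3), Mul(Rational(1, 3), Mul(-275, Pow(I, Rational(1, 2))))) = Add(Rational(-5, 3), Mul(Rational(-275, 3), Pow(I, Rational(1, 2)))))
Add(D, Function('v')(s)) = Add(-249276, Add(Rational(-5, 3), Mul(Rational(-275, 3), Pow(601, Rational(1, 2))))) = Add(Rational(-747833, 3), Mul(Rational(-275, 3), Pow(601, Rational(1, 2))))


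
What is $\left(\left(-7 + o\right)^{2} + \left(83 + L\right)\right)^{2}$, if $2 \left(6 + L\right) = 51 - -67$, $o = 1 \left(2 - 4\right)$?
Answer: $47089$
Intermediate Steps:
$o = -2$ ($o = 1 \left(-2\right) = -2$)
$L = 53$ ($L = -6 + \frac{51 - -67}{2} = -6 + \frac{51 + 67}{2} = -6 + \frac{1}{2} \cdot 118 = -6 + 59 = 53$)
$\left(\left(-7 + o\right)^{2} + \left(83 + L\right)\right)^{2} = \left(\left(-7 - 2\right)^{2} + \left(83 + 53\right)\right)^{2} = \left(\left(-9\right)^{2} + 136\right)^{2} = \left(81 + 136\right)^{2} = 217^{2} = 47089$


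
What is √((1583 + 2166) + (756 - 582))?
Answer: √3923 ≈ 62.634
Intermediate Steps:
√((1583 + 2166) + (756 - 582)) = √(3749 + 174) = √3923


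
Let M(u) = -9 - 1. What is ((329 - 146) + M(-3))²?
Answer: 29929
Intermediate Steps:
M(u) = -10
((329 - 146) + M(-3))² = ((329 - 146) - 10)² = (183 - 10)² = 173² = 29929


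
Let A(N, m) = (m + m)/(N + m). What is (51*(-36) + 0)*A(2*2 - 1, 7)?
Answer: -12852/5 ≈ -2570.4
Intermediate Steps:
A(N, m) = 2*m/(N + m) (A(N, m) = (2*m)/(N + m) = 2*m/(N + m))
(51*(-36) + 0)*A(2*2 - 1, 7) = (51*(-36) + 0)*(2*7/((2*2 - 1) + 7)) = (-1836 + 0)*(2*7/((4 - 1) + 7)) = -3672*7/(3 + 7) = -3672*7/10 = -1836*7/5 = -12852/5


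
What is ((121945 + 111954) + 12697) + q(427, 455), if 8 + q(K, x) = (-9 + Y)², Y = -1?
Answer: 246688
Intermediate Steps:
q(K, x) = 92 (q(K, x) = -8 + (-9 - 1)² = -8 + (-10)² = -8 + 100 = 92)
((121945 + 111954) + 12697) + q(427, 455) = ((121945 + 111954) + 12697) + 92 = (233899 + 12697) + 92 = 246596 + 92 = 246688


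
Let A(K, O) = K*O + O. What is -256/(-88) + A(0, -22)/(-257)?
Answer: 8466/2827 ≈ 2.9947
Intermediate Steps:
A(K, O) = O + K*O
-256/(-88) + A(0, -22)/(-257) = -256/(-88) - 22*(1 + 0)/(-257) = -256*(-1/88) - 22*1*(-1/257) = 32/11 - 22*(-1/257) = 32/11 + 22/257 = 8466/2827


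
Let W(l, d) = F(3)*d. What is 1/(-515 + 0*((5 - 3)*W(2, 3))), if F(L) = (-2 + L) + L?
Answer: -1/515 ≈ -0.0019417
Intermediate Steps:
F(L) = -2 + 2*L
W(l, d) = 4*d (W(l, d) = (-2 + 2*3)*d = (-2 + 6)*d = 4*d)
1/(-515 + 0*((5 - 3)*W(2, 3))) = 1/(-515 + 0*((5 - 3)*(4*3))) = 1/(-515 + 0*(2*12)) = 1/(-515 + 0*24) = 1/(-515 + 0) = 1/(-515) = -1/515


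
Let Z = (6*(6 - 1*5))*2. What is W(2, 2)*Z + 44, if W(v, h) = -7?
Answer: -40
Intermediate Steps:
Z = 12 (Z = (6*(6 - 5))*2 = (6*1)*2 = 6*2 = 12)
W(2, 2)*Z + 44 = -7*12 + 44 = -84 + 44 = -40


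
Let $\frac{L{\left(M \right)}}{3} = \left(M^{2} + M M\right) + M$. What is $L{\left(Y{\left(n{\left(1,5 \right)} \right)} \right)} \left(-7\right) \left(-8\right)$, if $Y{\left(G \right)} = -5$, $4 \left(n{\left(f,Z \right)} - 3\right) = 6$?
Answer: $7560$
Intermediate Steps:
$n{\left(f,Z \right)} = \frac{9}{2}$ ($n{\left(f,Z \right)} = 3 + \frac{1}{4} \cdot 6 = 3 + \frac{3}{2} = \frac{9}{2}$)
$L{\left(M \right)} = 3 M + 6 M^{2}$ ($L{\left(M \right)} = 3 \left(\left(M^{2} + M M\right) + M\right) = 3 \left(\left(M^{2} + M^{2}\right) + M\right) = 3 \left(2 M^{2} + M\right) = 3 \left(M + 2 M^{2}\right) = 3 M + 6 M^{2}$)
$L{\left(Y{\left(n{\left(1,5 \right)} \right)} \right)} \left(-7\right) \left(-8\right) = 3 \left(-5\right) \left(1 + 2 \left(-5\right)\right) \left(-7\right) \left(-8\right) = 3 \left(-5\right) \left(1 - 10\right) \left(-7\right) \left(-8\right) = 3 \left(-5\right) \left(-9\right) \left(-7\right) \left(-8\right) = 135 \left(-7\right) \left(-8\right) = \left(-945\right) \left(-8\right) = 7560$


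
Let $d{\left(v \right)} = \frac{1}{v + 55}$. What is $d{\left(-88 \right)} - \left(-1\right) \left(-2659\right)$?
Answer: $- \frac{87748}{33} \approx -2659.0$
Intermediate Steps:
$d{\left(v \right)} = \frac{1}{55 + v}$
$d{\left(-88 \right)} - \left(-1\right) \left(-2659\right) = \frac{1}{55 - 88} - \left(-1\right) \left(-2659\right) = \frac{1}{-33} - 2659 = - \frac{1}{33} - 2659 = - \frac{87748}{33}$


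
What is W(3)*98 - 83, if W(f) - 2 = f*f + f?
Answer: 1289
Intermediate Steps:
W(f) = 2 + f + f² (W(f) = 2 + (f*f + f) = 2 + (f² + f) = 2 + (f + f²) = 2 + f + f²)
W(3)*98 - 83 = (2 + 3 + 3²)*98 - 83 = (2 + 3 + 9)*98 - 83 = 14*98 - 83 = 1372 - 83 = 1289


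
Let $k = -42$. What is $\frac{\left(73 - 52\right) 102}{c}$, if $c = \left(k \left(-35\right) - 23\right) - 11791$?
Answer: $- \frac{357}{1724} \approx -0.20708$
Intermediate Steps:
$c = -10344$ ($c = \left(\left(-42\right) \left(-35\right) - 23\right) - 11791 = \left(1470 - 23\right) - 11791 = 1447 - 11791 = -10344$)
$\frac{\left(73 - 52\right) 102}{c} = \frac{\left(73 - 52\right) 102}{-10344} = 21 \cdot 102 \left(- \frac{1}{10344}\right) = 2142 \left(- \frac{1}{10344}\right) = - \frac{357}{1724}$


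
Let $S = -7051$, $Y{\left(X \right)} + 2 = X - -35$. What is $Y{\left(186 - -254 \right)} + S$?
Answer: $-6578$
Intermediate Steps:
$Y{\left(X \right)} = 33 + X$ ($Y{\left(X \right)} = -2 + \left(X - -35\right) = -2 + \left(X + 35\right) = -2 + \left(35 + X\right) = 33 + X$)
$Y{\left(186 - -254 \right)} + S = \left(33 + \left(186 - -254\right)\right) - 7051 = \left(33 + \left(186 + 254\right)\right) - 7051 = \left(33 + 440\right) - 7051 = 473 - 7051 = -6578$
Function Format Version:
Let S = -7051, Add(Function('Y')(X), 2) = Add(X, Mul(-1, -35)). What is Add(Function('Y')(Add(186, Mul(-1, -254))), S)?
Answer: -6578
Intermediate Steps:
Function('Y')(X) = Add(33, X) (Function('Y')(X) = Add(-2, Add(X, Mul(-1, -35))) = Add(-2, Add(X, 35)) = Add(-2, Add(35, X)) = Add(33, X))
Add(Function('Y')(Add(186, Mul(-1, -254))), S) = Add(Add(33, Add(186, Mul(-1, -254))), -7051) = Add(Add(33, Add(186, 254)), -7051) = Add(Add(33, 440), -7051) = Add(473, -7051) = -6578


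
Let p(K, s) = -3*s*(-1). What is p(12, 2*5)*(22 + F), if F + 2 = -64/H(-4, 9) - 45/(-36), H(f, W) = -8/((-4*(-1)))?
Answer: 3195/2 ≈ 1597.5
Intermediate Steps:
H(f, W) = -2 (H(f, W) = -8/4 = -8*¼ = -2)
p(K, s) = 3*s
F = 125/4 (F = -2 + (-64/(-2) - 45/(-36)) = -2 + (-64*(-½) - 45*(-1/36)) = -2 + (32 + 5/4) = -2 + 133/4 = 125/4 ≈ 31.250)
p(12, 2*5)*(22 + F) = (3*(2*5))*(22 + 125/4) = (3*10)*(213/4) = 30*(213/4) = 3195/2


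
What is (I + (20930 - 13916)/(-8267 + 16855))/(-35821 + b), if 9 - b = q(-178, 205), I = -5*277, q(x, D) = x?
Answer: 5943683/153012396 ≈ 0.038844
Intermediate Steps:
I = -1385
b = 187 (b = 9 - 1*(-178) = 9 + 178 = 187)
(I + (20930 - 13916)/(-8267 + 16855))/(-35821 + b) = (-1385 + (20930 - 13916)/(-8267 + 16855))/(-35821 + 187) = (-1385 + 7014/8588)/(-35634) = (-1385 + 7014*(1/8588))*(-1/35634) = (-1385 + 3507/4294)*(-1/35634) = -5943683/4294*(-1/35634) = 5943683/153012396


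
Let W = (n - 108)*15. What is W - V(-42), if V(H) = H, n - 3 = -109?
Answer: -3168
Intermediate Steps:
n = -106 (n = 3 - 109 = -106)
W = -3210 (W = (-106 - 108)*15 = -214*15 = -3210)
W - V(-42) = -3210 - 1*(-42) = -3210 + 42 = -3168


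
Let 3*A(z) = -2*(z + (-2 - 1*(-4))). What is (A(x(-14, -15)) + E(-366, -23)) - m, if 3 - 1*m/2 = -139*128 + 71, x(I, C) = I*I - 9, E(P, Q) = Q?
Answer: -35597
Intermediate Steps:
x(I, C) = -9 + I² (x(I, C) = I² - 9 = -9 + I²)
A(z) = -4/3 - 2*z/3 (A(z) = (-2*(z + (-2 - 1*(-4))))/3 = (-2*(z + (-2 + 4)))/3 = (-2*(z + 2))/3 = (-2*(2 + z))/3 = (-4 - 2*z)/3 = -4/3 - 2*z/3)
m = 35448 (m = 6 - 2*(-139*128 + 71) = 6 - 2*(-17792 + 71) = 6 - 2*(-17721) = 6 + 35442 = 35448)
(A(x(-14, -15)) + E(-366, -23)) - m = ((-4/3 - 2*(-9 + (-14)²)/3) - 23) - 1*35448 = ((-4/3 - 2*(-9 + 196)/3) - 23) - 35448 = ((-4/3 - ⅔*187) - 23) - 35448 = ((-4/3 - 374/3) - 23) - 35448 = (-126 - 23) - 35448 = -149 - 35448 = -35597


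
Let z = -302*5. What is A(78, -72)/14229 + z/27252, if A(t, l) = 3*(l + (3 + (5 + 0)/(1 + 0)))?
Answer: -164927/2393634 ≈ -0.068902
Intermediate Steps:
A(t, l) = 24 + 3*l (A(t, l) = 3*(l + (3 + 5/1)) = 3*(l + (3 + 5*1)) = 3*(l + (3 + 5)) = 3*(l + 8) = 3*(8 + l) = 24 + 3*l)
z = -1510
A(78, -72)/14229 + z/27252 = (24 + 3*(-72))/14229 - 1510/27252 = (24 - 216)*(1/14229) - 1510*1/27252 = -192*1/14229 - 755/13626 = -64/4743 - 755/13626 = -164927/2393634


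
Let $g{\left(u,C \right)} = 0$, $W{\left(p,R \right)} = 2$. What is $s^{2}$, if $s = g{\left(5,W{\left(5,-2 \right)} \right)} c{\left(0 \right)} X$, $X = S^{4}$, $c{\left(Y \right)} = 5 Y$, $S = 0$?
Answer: $0$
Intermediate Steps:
$X = 0$ ($X = 0^{4} = 0$)
$s = 0$ ($s = 0 \cdot 5 \cdot 0 \cdot 0 = 0 \cdot 0 \cdot 0 = 0 \cdot 0 = 0$)
$s^{2} = 0^{2} = 0$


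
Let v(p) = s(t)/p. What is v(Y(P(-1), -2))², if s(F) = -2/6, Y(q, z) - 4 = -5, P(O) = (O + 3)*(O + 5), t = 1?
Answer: ⅑ ≈ 0.11111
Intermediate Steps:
P(O) = (3 + O)*(5 + O)
Y(q, z) = -1 (Y(q, z) = 4 - 5 = -1)
s(F) = -⅓ (s(F) = -2*⅙ = -⅓)
v(p) = -1/(3*p)
v(Y(P(-1), -2))² = (-⅓/(-1))² = (-⅓*(-1))² = (⅓)² = ⅑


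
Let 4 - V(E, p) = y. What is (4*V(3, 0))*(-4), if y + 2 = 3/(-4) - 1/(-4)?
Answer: -104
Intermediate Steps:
y = -5/2 (y = -2 + (3/(-4) - 1/(-4)) = -2 + (3*(-¼) - 1*(-¼)) = -2 + (-¾ + ¼) = -2 - ½ = -5/2 ≈ -2.5000)
V(E, p) = 13/2 (V(E, p) = 4 - 1*(-5/2) = 4 + 5/2 = 13/2)
(4*V(3, 0))*(-4) = (4*(13/2))*(-4) = 26*(-4) = -104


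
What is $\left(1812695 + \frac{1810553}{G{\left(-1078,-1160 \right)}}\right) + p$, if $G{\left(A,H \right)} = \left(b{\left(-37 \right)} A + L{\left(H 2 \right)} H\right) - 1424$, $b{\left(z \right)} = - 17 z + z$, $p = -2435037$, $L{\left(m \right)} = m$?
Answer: $- \frac{1276795036647}{2051600} \approx -6.2234 \cdot 10^{5}$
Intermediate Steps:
$b{\left(z \right)} = - 16 z$
$G{\left(A,H \right)} = -1424 + 2 H^{2} + 592 A$ ($G{\left(A,H \right)} = \left(\left(-16\right) \left(-37\right) A + H 2 H\right) - 1424 = \left(592 A + 2 H H\right) - 1424 = \left(592 A + 2 H^{2}\right) - 1424 = \left(2 H^{2} + 592 A\right) - 1424 = -1424 + 2 H^{2} + 592 A$)
$\left(1812695 + \frac{1810553}{G{\left(-1078,-1160 \right)}}\right) + p = \left(1812695 + \frac{1810553}{-1424 + 2 \left(-1160\right)^{2} + 592 \left(-1078\right)}\right) - 2435037 = \left(1812695 + \frac{1810553}{-1424 + 2 \cdot 1345600 - 638176}\right) - 2435037 = \left(1812695 + \frac{1810553}{-1424 + 2691200 - 638176}\right) - 2435037 = \left(1812695 + \frac{1810553}{2051600}\right) - 2435037 = \frac{3718926872553}{2051600} - 2435037 = - \frac{1276795036647}{2051600}$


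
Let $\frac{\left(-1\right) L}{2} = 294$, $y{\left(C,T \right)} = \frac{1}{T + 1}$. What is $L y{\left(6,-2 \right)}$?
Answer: $588$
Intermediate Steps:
$y{\left(C,T \right)} = \frac{1}{1 + T}$
$L = -588$ ($L = \left(-2\right) 294 = -588$)
$L y{\left(6,-2 \right)} = - \frac{588}{1 - 2} = - \frac{588}{-1} = \left(-588\right) \left(-1\right) = 588$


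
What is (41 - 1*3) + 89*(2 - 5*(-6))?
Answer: 2886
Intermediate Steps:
(41 - 1*3) + 89*(2 - 5*(-6)) = (41 - 3) + 89*(2 + 30) = 38 + 89*32 = 38 + 2848 = 2886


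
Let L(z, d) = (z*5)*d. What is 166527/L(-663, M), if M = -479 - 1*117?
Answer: 55509/658580 ≈ 0.084286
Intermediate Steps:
M = -596 (M = -479 - 117 = -596)
L(z, d) = 5*d*z (L(z, d) = (5*z)*d = 5*d*z)
166527/L(-663, M) = 166527/((5*(-596)*(-663))) = 166527/1975740 = 166527*(1/1975740) = 55509/658580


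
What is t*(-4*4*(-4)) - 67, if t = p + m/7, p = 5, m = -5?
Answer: 1451/7 ≈ 207.29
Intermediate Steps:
t = 30/7 (t = 5 - 5/7 = 30/7 ≈ 4.2857)
t*(-4*4*(-4)) - 67 = 30*(-4*4*(-4))/7 - 67 = 30*(-16*(-4))/7 - 67 = (30/7)*64 - 67 = 1920/7 - 67 = 1451/7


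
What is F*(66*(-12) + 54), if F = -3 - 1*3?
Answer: 4428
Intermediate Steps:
F = -6 (F = -3 - 3 = -6)
F*(66*(-12) + 54) = -6*(66*(-12) + 54) = -6*(-792 + 54) = -6*(-738) = 4428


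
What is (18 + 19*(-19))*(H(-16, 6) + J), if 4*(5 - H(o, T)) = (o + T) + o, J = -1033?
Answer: 700749/2 ≈ 3.5037e+5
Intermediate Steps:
H(o, T) = 5 - o/2 - T/4 (H(o, T) = 5 - ((o + T) + o)/4 = 5 - ((T + o) + o)/4 = 5 - (T + 2*o)/4 = 5 + (-o/2 - T/4) = 5 - o/2 - T/4)
(18 + 19*(-19))*(H(-16, 6) + J) = (18 + 19*(-19))*((5 - ½*(-16) - ¼*6) - 1033) = (18 - 361)*((5 + 8 - 3/2) - 1033) = -343*(23/2 - 1033) = -343*(-2043/2) = 700749/2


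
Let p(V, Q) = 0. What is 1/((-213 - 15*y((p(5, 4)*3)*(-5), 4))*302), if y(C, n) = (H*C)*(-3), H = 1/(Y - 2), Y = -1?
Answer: -1/64326 ≈ -1.5546e-5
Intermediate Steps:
H = -⅓ (H = 1/(-1 - 2) = 1/(-3) = -⅓ ≈ -0.33333)
y(C, n) = C (y(C, n) = -C/3*(-3) = C)
1/((-213 - 15*y((p(5, 4)*3)*(-5), 4))*302) = 1/((-213 - 15*0*3*(-5))*302) = 1/((-213 - 0*(-5))*302) = 1/((-213 - 15*0)*302) = 1/((-213 + 0)*302) = 1/(-213*302) = 1/(-64326) = -1/64326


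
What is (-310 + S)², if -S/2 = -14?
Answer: 79524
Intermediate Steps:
S = 28 (S = -2*(-14) = 28)
(-310 + S)² = (-310 + 28)² = (-282)² = 79524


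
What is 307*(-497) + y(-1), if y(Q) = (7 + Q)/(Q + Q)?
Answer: -152582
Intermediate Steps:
y(Q) = (7 + Q)/(2*Q) (y(Q) = (7 + Q)/((2*Q)) = (7 + Q)*(1/(2*Q)) = (7 + Q)/(2*Q))
307*(-497) + y(-1) = 307*(-497) + (½)*(7 - 1)/(-1) = -152579 + (½)*(-1)*6 = -152579 - 3 = -152582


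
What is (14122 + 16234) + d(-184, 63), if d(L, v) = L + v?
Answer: 30235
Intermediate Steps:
(14122 + 16234) + d(-184, 63) = (14122 + 16234) + (-184 + 63) = 30356 - 121 = 30235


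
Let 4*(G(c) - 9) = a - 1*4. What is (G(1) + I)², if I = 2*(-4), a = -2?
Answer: ¼ ≈ 0.25000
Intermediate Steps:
I = -8
G(c) = 15/2 (G(c) = 9 + (-2 - 1*4)/4 = 9 + (-2 - 4)/4 = 9 + (¼)*(-6) = 9 - 3/2 = 15/2)
(G(1) + I)² = (15/2 - 8)² = (-½)² = ¼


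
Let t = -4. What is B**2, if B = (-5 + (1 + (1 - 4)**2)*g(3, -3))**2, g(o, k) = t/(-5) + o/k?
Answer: 2401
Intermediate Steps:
g(o, k) = 4/5 + o/k (g(o, k) = -4/(-5) + o/k = -4*(-1/5) + o/k = 4/5 + o/k)
B = 49 (B = (-5 + (1 + (1 - 4)**2)*(4/5 + 3/(-3)))**2 = (-5 + (1 + (-3)**2)*(4/5 + 3*(-1/3)))**2 = (-5 + (1 + 9)*(4/5 - 1))**2 = (-5 + 10*(-1/5))**2 = (-5 - 2)**2 = (-7)**2 = 49)
B**2 = 49**2 = 2401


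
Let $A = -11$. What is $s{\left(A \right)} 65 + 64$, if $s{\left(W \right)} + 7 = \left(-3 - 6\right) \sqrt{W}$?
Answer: $-391 - 585 i \sqrt{11} \approx -391.0 - 1940.2 i$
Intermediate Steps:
$s{\left(W \right)} = -7 - 9 \sqrt{W}$ ($s{\left(W \right)} = -7 + \left(-3 - 6\right) \sqrt{W} = -7 - 9 \sqrt{W}$)
$s{\left(A \right)} 65 + 64 = \left(-7 - 9 \sqrt{-11}\right) 65 + 64 = \left(-7 - 9 i \sqrt{11}\right) 65 + 64 = \left(-455 - 585 i \sqrt{11}\right) + 64 = -391 - 585 i \sqrt{11}$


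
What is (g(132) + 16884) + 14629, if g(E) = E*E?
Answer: 48937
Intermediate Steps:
g(E) = E²
(g(132) + 16884) + 14629 = (132² + 16884) + 14629 = (17424 + 16884) + 14629 = 34308 + 14629 = 48937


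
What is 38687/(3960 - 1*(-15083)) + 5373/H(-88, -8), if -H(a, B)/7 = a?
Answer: 126149231/11730488 ≈ 10.754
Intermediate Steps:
H(a, B) = -7*a
38687/(3960 - 1*(-15083)) + 5373/H(-88, -8) = 38687/(3960 - 1*(-15083)) + 5373/((-7*(-88))) = 38687/(3960 + 15083) + 5373/616 = 38687/19043 + 5373*(1/616) = 38687*(1/19043) + 5373/616 = 38687/19043 + 5373/616 = 126149231/11730488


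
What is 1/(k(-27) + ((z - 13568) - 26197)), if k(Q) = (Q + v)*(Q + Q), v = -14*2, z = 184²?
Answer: -1/2939 ≈ -0.00034025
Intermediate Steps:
z = 33856
v = -28
k(Q) = 2*Q*(-28 + Q) (k(Q) = (Q - 28)*(Q + Q) = (-28 + Q)*(2*Q) = 2*Q*(-28 + Q))
1/(k(-27) + ((z - 13568) - 26197)) = 1/(2*(-27)*(-28 - 27) + ((33856 - 13568) - 26197)) = 1/(2*(-27)*(-55) + (20288 - 26197)) = 1/(2970 - 5909) = 1/(-2939) = -1/2939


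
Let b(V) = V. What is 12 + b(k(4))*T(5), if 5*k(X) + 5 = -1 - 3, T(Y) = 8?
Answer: -12/5 ≈ -2.4000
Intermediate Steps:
k(X) = -9/5 (k(X) = -1 + (-1 - 3)/5 = -1 + (⅕)*(-4) = -1 - ⅘ = -9/5)
12 + b(k(4))*T(5) = 12 - 9/5*8 = 12 - 72/5 = -12/5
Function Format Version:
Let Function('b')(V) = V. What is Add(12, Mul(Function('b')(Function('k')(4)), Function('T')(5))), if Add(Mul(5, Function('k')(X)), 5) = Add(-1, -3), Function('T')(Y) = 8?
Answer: Rational(-12, 5) ≈ -2.4000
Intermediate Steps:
Function('k')(X) = Rational(-9, 5) (Function('k')(X) = Add(-1, Mul(Rational(1, 5), Add(-1, -3))) = Add(-1, Mul(Rational(1, 5), -4)) = Add(-1, Rational(-4, 5)) = Rational(-9, 5))
Add(12, Mul(Function('b')(Function('k')(4)), Function('T')(5))) = Add(12, Mul(Rational(-9, 5), 8)) = Add(12, Rational(-72, 5)) = Rational(-12, 5)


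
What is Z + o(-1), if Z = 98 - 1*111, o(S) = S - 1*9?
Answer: -23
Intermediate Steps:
o(S) = -9 + S (o(S) = S - 9 = -9 + S)
Z = -13 (Z = 98 - 111 = -13)
Z + o(-1) = -13 + (-9 - 1) = -13 - 10 = -23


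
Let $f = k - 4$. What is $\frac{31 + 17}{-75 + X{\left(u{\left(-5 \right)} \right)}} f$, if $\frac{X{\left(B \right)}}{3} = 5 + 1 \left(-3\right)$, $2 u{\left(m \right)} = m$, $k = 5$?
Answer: $- \frac{16}{23} \approx -0.69565$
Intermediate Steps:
$u{\left(m \right)} = \frac{m}{2}$
$X{\left(B \right)} = 6$ ($X{\left(B \right)} = 3 \left(5 + 1 \left(-3\right)\right) = 3 \left(5 - 3\right) = 3 \cdot 2 = 6$)
$f = 1$ ($f = 5 - 4 = 1$)
$\frac{31 + 17}{-75 + X{\left(u{\left(-5 \right)} \right)}} f = \frac{31 + 17}{-75 + 6} \cdot 1 = \frac{48}{-69} \cdot 1 = 48 \left(- \frac{1}{69}\right) 1 = \left(- \frac{16}{23}\right) 1 = - \frac{16}{23}$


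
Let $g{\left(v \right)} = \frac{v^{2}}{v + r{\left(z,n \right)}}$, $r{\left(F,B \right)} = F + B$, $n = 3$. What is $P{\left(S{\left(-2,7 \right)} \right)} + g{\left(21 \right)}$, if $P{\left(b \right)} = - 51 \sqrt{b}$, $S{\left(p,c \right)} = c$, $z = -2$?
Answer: $\frac{441}{22} - 51 \sqrt{7} \approx -114.89$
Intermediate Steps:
$r{\left(F,B \right)} = B + F$
$g{\left(v \right)} = \frac{v^{2}}{1 + v}$ ($g{\left(v \right)} = \frac{v^{2}}{v + \left(3 - 2\right)} = \frac{v^{2}}{v + 1} = \frac{v^{2}}{1 + v}$)
$P{\left(S{\left(-2,7 \right)} \right)} + g{\left(21 \right)} = - 51 \sqrt{7} + \frac{21^{2}}{1 + 21} = - 51 \sqrt{7} + \frac{441}{22} = \frac{441}{22} - 51 \sqrt{7}$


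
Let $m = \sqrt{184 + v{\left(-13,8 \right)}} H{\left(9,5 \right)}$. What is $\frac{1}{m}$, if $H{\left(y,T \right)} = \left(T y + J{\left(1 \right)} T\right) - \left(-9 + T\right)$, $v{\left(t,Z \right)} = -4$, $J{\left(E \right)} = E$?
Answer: $\frac{\sqrt{5}}{1620} \approx 0.0013803$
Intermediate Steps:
$H{\left(y,T \right)} = 9 + T y$ ($H{\left(y,T \right)} = \left(T y + 1 T\right) - \left(-9 + T\right) = \left(T y + T\right) - \left(-9 + T\right) = \left(T + T y\right) - \left(-9 + T\right) = 9 + T y$)
$m = 324 \sqrt{5}$ ($m = \sqrt{184 - 4} \left(9 + 5 \cdot 9\right) = \sqrt{180} \left(9 + 45\right) = 6 \sqrt{5} \cdot 54 = 324 \sqrt{5} \approx 724.49$)
$\frac{1}{m} = \frac{1}{324 \sqrt{5}} = \frac{\sqrt{5}}{1620}$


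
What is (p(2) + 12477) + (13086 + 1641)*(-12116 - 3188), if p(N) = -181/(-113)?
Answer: -25466756822/113 ≈ -2.2537e+8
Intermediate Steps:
p(N) = 181/113 (p(N) = -181*(-1/113) = 181/113)
(p(2) + 12477) + (13086 + 1641)*(-12116 - 3188) = (181/113 + 12477) + (13086 + 1641)*(-12116 - 3188) = 1410082/113 + 14727*(-15304) = 1410082/113 - 225382008 = -25466756822/113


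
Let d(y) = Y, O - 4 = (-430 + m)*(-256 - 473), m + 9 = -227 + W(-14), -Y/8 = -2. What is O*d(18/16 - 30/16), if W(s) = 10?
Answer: 7651648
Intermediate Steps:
Y = 16 (Y = -8*(-2) = 16)
m = -226 (m = -9 + (-227 + 10) = -9 - 217 = -226)
O = 478228 (O = 4 + (-430 - 226)*(-256 - 473) = 4 - 656*(-729) = 4 + 478224 = 478228)
d(y) = 16
O*d(18/16 - 30/16) = 478228*16 = 7651648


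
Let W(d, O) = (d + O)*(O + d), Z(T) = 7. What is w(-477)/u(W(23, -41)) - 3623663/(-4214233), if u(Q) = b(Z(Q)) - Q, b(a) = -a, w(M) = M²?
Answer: -957660787804/1394911123 ≈ -686.54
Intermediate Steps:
W(d, O) = (O + d)² (W(d, O) = (O + d)*(O + d) = (O + d)²)
u(Q) = -7 - Q (u(Q) = -1*7 - Q = -7 - Q)
w(-477)/u(W(23, -41)) - 3623663/(-4214233) = (-477)²/(-7 - (-41 + 23)²) - 3623663/(-4214233) = 227529/(-7 - 1*(-18)²) - 3623663*(-1/4214233) = 227529/(-7 - 1*324) + 3623663/4214233 = 227529/(-7 - 324) + 3623663/4214233 = 227529/(-331) + 3623663/4214233 = 227529*(-1/331) + 3623663/4214233 = -227529/331 + 3623663/4214233 = -957660787804/1394911123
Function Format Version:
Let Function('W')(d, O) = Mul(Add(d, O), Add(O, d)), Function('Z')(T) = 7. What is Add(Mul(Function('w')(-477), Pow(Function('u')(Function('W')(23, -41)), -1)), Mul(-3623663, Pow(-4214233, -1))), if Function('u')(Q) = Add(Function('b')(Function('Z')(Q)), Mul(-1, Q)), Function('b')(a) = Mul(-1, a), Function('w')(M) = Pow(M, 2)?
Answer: Rational(-957660787804, 1394911123) ≈ -686.54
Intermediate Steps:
Function('W')(d, O) = Pow(Add(O, d), 2) (Function('W')(d, O) = Mul(Add(O, d), Add(O, d)) = Pow(Add(O, d), 2))
Function('u')(Q) = Add(-7, Mul(-1, Q)) (Function('u')(Q) = Add(Mul(-1, 7), Mul(-1, Q)) = Add(-7, Mul(-1, Q)))
Add(Mul(Function('w')(-477), Pow(Function('u')(Function('W')(23, -41)), -1)), Mul(-3623663, Pow(-4214233, -1))) = Add(Mul(Pow(-477, 2), Pow(Add(-7, Mul(-1, Pow(Add(-41, 23), 2))), -1)), Mul(-3623663, Pow(-4214233, -1))) = Add(Mul(227529, Pow(Add(-7, Mul(-1, Pow(-18, 2))), -1)), Mul(-3623663, Rational(-1, 4214233))) = Add(Mul(227529, Pow(Add(-7, Mul(-1, 324)), -1)), Rational(3623663, 4214233)) = Add(Mul(227529, Pow(Add(-7, -324), -1)), Rational(3623663, 4214233)) = Add(Mul(227529, Pow(-331, -1)), Rational(3623663, 4214233)) = Add(Mul(227529, Rational(-1, 331)), Rational(3623663, 4214233)) = Add(Rational(-227529, 331), Rational(3623663, 4214233)) = Rational(-957660787804, 1394911123)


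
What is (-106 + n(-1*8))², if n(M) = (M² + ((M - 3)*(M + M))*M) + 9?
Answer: 2076481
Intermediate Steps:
n(M) = 9 + M² + 2*M²*(-3 + M) (n(M) = (M² + ((-3 + M)*(2*M))*M) + 9 = (M² + (2*M*(-3 + M))*M) + 9 = (M² + 2*M²*(-3 + M)) + 9 = 9 + M² + 2*M²*(-3 + M))
(-106 + n(-1*8))² = (-106 + (9 - 5*(-1*8)² + 2*(-1*8)³))² = (-106 + (9 - 5*(-8)² + 2*(-8)³))² = (-106 + (9 - 5*64 + 2*(-512)))² = (-106 + (9 - 320 - 1024))² = (-106 - 1335)² = (-1441)² = 2076481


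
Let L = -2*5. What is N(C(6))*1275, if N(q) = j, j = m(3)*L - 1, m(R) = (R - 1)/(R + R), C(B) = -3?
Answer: -5525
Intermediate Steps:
m(R) = (-1 + R)/(2*R) (m(R) = (-1 + R)/((2*R)) = (-1 + R)*(1/(2*R)) = (-1 + R)/(2*R))
L = -10
j = -13/3 (j = ((1/2)*(-1 + 3)/3)*(-10) - 1 = ((1/2)*(1/3)*2)*(-10) - 1 = (1/3)*(-10) - 1 = -10/3 - 1 = -13/3 ≈ -4.3333)
N(q) = -13/3
N(C(6))*1275 = -13/3*1275 = -5525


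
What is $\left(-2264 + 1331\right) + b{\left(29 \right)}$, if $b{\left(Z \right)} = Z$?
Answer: $-904$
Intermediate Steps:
$\left(-2264 + 1331\right) + b{\left(29 \right)} = \left(-2264 + 1331\right) + 29 = -933 + 29 = -904$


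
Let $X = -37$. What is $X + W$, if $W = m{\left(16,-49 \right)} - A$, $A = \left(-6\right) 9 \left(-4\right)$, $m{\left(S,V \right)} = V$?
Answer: $-302$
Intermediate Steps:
$A = 216$ ($A = \left(-54\right) \left(-4\right) = 216$)
$W = -265$ ($W = -49 - 216 = -265$)
$X + W = -37 - 265 = -302$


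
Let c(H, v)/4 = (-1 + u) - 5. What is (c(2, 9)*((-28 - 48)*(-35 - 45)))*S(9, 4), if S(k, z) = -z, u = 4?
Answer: 194560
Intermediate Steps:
c(H, v) = -8 (c(H, v) = 4*((-1 + 4) - 5) = 4*(3 - 5) = 4*(-2) = -8)
(c(2, 9)*((-28 - 48)*(-35 - 45)))*S(9, 4) = (-8*(-28 - 48)*(-35 - 45))*(-1*4) = -(-608)*(-80)*(-4) = -8*6080*(-4) = -48640*(-4) = 194560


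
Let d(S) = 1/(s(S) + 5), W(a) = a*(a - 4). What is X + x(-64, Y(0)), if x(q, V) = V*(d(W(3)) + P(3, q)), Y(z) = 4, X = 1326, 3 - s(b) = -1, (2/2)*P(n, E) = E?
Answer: 9634/9 ≈ 1070.4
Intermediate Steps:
P(n, E) = E
W(a) = a*(-4 + a)
s(b) = 4 (s(b) = 3 - 1*(-1) = 3 + 1 = 4)
d(S) = 1/9 (d(S) = 1/(4 + 5) = 1/9)
x(q, V) = V*(1/9 + q)
X + x(-64, Y(0)) = 1326 + 4*(1/9 - 64) = 1326 + 4*(-575/9) = 1326 - 2300/9 = 9634/9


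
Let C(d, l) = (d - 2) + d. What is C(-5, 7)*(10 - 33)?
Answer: 276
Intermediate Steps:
C(d, l) = -2 + 2*d (C(d, l) = (-2 + d) + d = -2 + 2*d)
C(-5, 7)*(10 - 33) = (-2 + 2*(-5))*(10 - 33) = (-2 - 10)*(-23) = -12*(-23) = 276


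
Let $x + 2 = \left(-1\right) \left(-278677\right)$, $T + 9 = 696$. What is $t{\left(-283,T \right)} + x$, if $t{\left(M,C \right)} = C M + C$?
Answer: $84941$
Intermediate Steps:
$T = 687$ ($T = -9 + 696 = 687$)
$x = 278675$ ($x = -2 - -278677 = -2 + 278677 = 278675$)
$t{\left(M,C \right)} = C + C M$
$t{\left(-283,T \right)} + x = 687 \left(1 - 283\right) + 278675 = 687 \left(-282\right) + 278675 = -193734 + 278675 = 84941$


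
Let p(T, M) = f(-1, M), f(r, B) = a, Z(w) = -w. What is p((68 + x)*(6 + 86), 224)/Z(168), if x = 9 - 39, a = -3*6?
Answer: 3/28 ≈ 0.10714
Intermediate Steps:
a = -18
f(r, B) = -18
x = -30
p(T, M) = -18
p((68 + x)*(6 + 86), 224)/Z(168) = -18/((-1*168)) = -18/(-168) = -18*(-1/168) = 3/28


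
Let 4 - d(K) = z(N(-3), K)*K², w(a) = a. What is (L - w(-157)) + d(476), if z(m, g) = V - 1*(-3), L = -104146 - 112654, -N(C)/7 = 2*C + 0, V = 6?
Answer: -2255823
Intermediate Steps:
N(C) = -14*C (N(C) = -7*(2*C + 0) = -14*C)
L = -216800
z(m, g) = 9 (z(m, g) = 6 - 1*(-3) = 6 + 3 = 9)
d(K) = 4 - 9*K²
(L - w(-157)) + d(476) = (-216800 - 1*(-157)) + (4 - 9*476²) = (-216800 + 157) + (4 - 9*226576) = -216643 + (4 - 2039184) = -216643 - 2039180 = -2255823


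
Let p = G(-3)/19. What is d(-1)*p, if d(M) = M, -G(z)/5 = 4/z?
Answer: -20/57 ≈ -0.35088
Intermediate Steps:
G(z) = -20/z
p = 20/57 (p = -20/(-3)/19 = -20*(-⅓)*(1/19) = (20/3)*(1/19) = 20/57 ≈ 0.35088)
d(-1)*p = -1*20/57 = -20/57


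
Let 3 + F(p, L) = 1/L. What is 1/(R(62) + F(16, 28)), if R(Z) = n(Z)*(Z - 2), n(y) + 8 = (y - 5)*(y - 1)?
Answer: 28/5827837 ≈ 4.8045e-6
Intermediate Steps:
n(y) = -8 + (-1 + y)*(-5 + y) (n(y) = -8 + (y - 5)*(y - 1) = -8 + (-5 + y)*(-1 + y) = -8 + (-1 + y)*(-5 + y))
F(p, L) = -3 + 1/L
R(Z) = (-2 + Z)*(-3 + Z² - 6*Z) (R(Z) = (-3 + Z² - 6*Z)*(Z - 2) = (-3 + Z² - 6*Z)*(-2 + Z) = (-2 + Z)*(-3 + Z² - 6*Z))
1/(R(62) + F(16, 28)) = 1/(-(-2 + 62)*(3 - 1*62² + 6*62) + (-3 + 1/28)) = 1/(-1*60*(3 - 1*3844 + 372) + (-3 + 1/28)) = 1/(-1*60*(3 - 3844 + 372) - 83/28) = 1/(-1*60*(-3469) - 83/28) = 1/(208140 - 83/28) = 1/(5827837/28) = 28/5827837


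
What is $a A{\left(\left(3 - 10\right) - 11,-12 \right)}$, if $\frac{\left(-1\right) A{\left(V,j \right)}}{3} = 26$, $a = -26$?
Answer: $2028$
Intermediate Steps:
$A{\left(V,j \right)} = -78$ ($A{\left(V,j \right)} = \left(-3\right) 26 = -78$)
$a A{\left(\left(3 - 10\right) - 11,-12 \right)} = \left(-26\right) \left(-78\right) = 2028$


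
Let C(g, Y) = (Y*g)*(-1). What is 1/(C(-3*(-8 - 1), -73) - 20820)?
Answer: -1/18849 ≈ -5.3053e-5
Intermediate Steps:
C(g, Y) = -Y*g
1/(C(-3*(-8 - 1), -73) - 20820) = 1/(-1*(-73)*(-3*(-8 - 1)) - 20820) = 1/(-1*(-73)*(-3*(-9)) - 20820) = 1/(-1*(-73)*27 - 20820) = 1/(1971 - 20820) = 1/(-18849) = -1/18849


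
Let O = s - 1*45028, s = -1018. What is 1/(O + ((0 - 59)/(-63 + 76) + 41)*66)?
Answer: -13/567314 ≈ -2.2915e-5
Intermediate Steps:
O = -46046 (O = -1018 - 1*45028 = -1018 - 45028 = -46046)
1/(O + ((0 - 59)/(-63 + 76) + 41)*66) = 1/(-46046 + ((0 - 59)/(-63 + 76) + 41)*66) = 1/(-46046 + (-59/13 + 41)*66) = 1/(-46046 + (474/13)*66) = 1/(-46046 + 31284/13) = 1/(-567314/13) = -13/567314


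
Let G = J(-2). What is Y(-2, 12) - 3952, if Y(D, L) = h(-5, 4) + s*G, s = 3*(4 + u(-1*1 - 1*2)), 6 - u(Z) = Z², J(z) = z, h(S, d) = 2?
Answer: -3956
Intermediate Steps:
u(Z) = 6 - Z²
G = -2
s = 3 (s = 3*(4 + (6 - (-1*1 - 1*2)²)) = 3*(4 + (6 - (-1 - 2)²)) = 3*(4 + (6 - 1*(-3)²)) = 3*(4 + (6 - 1*9)) = 3*(4 + (6 - 9)) = 3*(4 - 3) = 3*1 = 3)
Y(D, L) = -4 (Y(D, L) = 2 + 3*(-2) = 2 - 6 = -4)
Y(-2, 12) - 3952 = -4 - 3952 = -3956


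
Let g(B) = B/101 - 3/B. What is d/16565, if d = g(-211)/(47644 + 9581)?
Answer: -44218/20201381515875 ≈ -2.1889e-9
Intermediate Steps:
g(B) = -3/B + B/101 (g(B) = B*(1/101) - 3/B = B/101 - 3/B = -3/B + B/101)
d = -44218/1219521975 (d = (-3/(-211) + (1/101)*(-211))/(47644 + 9581) = (-3*(-1/211) - 211/101)/57225 = (3/211 - 211/101)*(1/57225) = -44218/21311*1/57225 = -44218/1219521975 ≈ -3.6258e-5)
d/16565 = -44218/1219521975/16565 = -44218/1219521975*1/16565 = -44218/20201381515875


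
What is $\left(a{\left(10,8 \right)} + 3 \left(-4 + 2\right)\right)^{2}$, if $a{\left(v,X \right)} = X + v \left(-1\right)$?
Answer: $64$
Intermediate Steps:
$a{\left(v,X \right)} = X - v$
$\left(a{\left(10,8 \right)} + 3 \left(-4 + 2\right)\right)^{2} = \left(\left(8 - 10\right) + 3 \left(-4 + 2\right)\right)^{2} = \left(\left(8 - 10\right) + 3 \left(-2\right)\right)^{2} = \left(-2 - 6\right)^{2} = \left(-8\right)^{2} = 64$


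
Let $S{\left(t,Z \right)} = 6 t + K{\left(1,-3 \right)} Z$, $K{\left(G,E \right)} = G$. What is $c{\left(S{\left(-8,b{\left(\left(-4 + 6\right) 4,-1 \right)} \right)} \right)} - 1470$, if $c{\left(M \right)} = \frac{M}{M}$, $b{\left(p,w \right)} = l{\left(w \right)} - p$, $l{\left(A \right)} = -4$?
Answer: $-1469$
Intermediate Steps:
$b{\left(p,w \right)} = -4 - p$
$S{\left(t,Z \right)} = Z + 6 t$ ($S{\left(t,Z \right)} = 6 t + 1 Z = 6 t + Z = Z + 6 t$)
$c{\left(M \right)} = 1$
$c{\left(S{\left(-8,b{\left(\left(-4 + 6\right) 4,-1 \right)} \right)} \right)} - 1470 = 1 - 1470 = -1469$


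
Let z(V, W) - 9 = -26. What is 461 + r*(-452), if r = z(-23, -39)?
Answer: 8145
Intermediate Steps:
z(V, W) = -17 (z(V, W) = 9 - 26 = -17)
r = -17
461 + r*(-452) = 461 - 17*(-452) = 461 + 7684 = 8145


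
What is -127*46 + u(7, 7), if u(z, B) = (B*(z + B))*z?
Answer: -5156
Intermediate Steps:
u(z, B) = B*z*(B + z) (u(z, B) = (B*(B + z))*z = B*z*(B + z))
-127*46 + u(7, 7) = -127*46 + 7*7*(7 + 7) = -5842 + 7*7*14 = -5842 + 686 = -5156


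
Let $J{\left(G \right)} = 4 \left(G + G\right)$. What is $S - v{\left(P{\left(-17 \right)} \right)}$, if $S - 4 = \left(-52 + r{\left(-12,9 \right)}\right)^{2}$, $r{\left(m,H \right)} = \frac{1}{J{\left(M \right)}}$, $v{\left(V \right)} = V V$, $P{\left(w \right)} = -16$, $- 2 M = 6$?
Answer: $\frac{1414849}{576} \approx 2456.3$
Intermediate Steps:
$M = -3$ ($M = \left(- \frac{1}{2}\right) 6 = -3$)
$J{\left(G \right)} = 8 G$ ($J{\left(G \right)} = 4 \cdot 2 G = 8 G$)
$v{\left(V \right)} = V^{2}$
$r{\left(m,H \right)} = - \frac{1}{24}$ ($r{\left(m,H \right)} = \frac{1}{8 \left(-3\right)} = \frac{1}{-24} = - \frac{1}{24}$)
$S = \frac{1562305}{576}$ ($S = 4 + \left(-52 - \frac{1}{24}\right)^{2} = 4 + \left(- \frac{1249}{24}\right)^{2} = 4 + \frac{1560001}{576} = \frac{1562305}{576} \approx 2712.3$)
$S - v{\left(P{\left(-17 \right)} \right)} = \frac{1562305}{576} - \left(-16\right)^{2} = \frac{1562305}{576} - 256 = \frac{1414849}{576}$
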